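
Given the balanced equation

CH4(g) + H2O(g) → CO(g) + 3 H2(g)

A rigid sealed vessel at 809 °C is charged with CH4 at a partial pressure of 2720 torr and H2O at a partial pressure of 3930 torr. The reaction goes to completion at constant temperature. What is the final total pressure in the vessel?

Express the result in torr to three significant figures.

With V and T fixed, P_i ∝ n_i, so the mole ratios apply directly to partial pressures at 809 °C.
P(H2O) required for 2720 torr of CH4 = (1/1) × 2720 = 2720 torr; available 3930 torr, so CH4 is limiting.
P(H2O) remaining = 3930 − (1/1) × 2720 = 1210 torr
P(gaseous products) = (1+3)/1 × 2720 = 10880 torr
P_total at 809 °C = 1210 + 10880 = 12090 torr

12100 torr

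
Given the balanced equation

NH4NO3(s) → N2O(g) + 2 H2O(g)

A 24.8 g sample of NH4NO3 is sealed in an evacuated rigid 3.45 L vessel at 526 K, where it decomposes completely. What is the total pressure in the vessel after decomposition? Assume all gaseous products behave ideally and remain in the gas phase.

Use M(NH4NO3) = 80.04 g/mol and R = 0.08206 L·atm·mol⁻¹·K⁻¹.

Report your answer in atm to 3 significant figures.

n(NH4NO3) = 24.8 / 80.04 = 0.3098 mol
n(gas produced) = (3/1) × 0.3098 = 0.9294 mol
P = nRT/V = 0.9294 × 0.08206 × 526 / 3.45 = 11.63 atm

11.6 atm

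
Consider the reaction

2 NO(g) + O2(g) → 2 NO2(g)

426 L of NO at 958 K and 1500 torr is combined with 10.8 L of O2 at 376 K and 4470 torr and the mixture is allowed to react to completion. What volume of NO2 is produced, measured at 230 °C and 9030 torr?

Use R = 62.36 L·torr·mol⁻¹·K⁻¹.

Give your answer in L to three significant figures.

n(NO) = PV/RT = (1500 × 426) / (62.36 × 958) = 10.70 mol
n(O2) = PV/RT = (4470 × 10.8) / (62.36 × 376) = 2.059 mol
For 10.70 mol NO, stoichiometry requires (1/2) × 10.70 = 5.350 mol O2; 2.059 mol is available, so O2 is limiting.
n(NO2) = (2/1) × 2.059 = 4.118 mol
V(NO2) = nRT/P = 4.118 × 62.36 × 503.15 / 9030 = 14.31 L

14.3 L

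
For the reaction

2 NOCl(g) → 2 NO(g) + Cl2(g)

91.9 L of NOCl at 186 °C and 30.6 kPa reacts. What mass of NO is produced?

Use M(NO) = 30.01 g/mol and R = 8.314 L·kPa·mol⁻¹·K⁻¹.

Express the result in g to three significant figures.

22.1 g

n(NOCl) = PV/RT = (30.6 × 91.9) / (8.314 × 459.15) = 0.7367 mol
n(NO) = (2/2) × 0.7367 = 0.7367 mol
m(NO) = 0.7367 × 30.01 = 22.11 g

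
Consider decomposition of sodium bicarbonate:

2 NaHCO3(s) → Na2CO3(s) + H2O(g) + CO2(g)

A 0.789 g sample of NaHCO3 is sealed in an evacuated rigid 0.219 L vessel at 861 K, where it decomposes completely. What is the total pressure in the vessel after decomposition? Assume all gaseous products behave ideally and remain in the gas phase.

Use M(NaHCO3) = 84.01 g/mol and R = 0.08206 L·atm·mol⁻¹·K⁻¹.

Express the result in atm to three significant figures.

3.03 atm

n(NaHCO3) = 0.789 / 84.01 = 0.009392 mol
n(gas produced) = (2/2) × 0.009392 = 0.009392 mol
P = nRT/V = 0.009392 × 0.08206 × 861 / 0.219 = 3.030 atm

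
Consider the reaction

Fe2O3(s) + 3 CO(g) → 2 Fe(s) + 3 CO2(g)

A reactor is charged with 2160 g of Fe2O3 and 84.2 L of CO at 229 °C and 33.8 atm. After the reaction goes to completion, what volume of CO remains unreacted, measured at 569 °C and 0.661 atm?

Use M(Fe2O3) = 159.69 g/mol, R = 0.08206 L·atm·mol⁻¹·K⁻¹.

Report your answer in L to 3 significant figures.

n(Fe2O3) = 2160 / 159.69 = 13.53 mol
n(CO) = PV/RT = (33.8 × 84.2) / (0.08206 × 502.15) = 69.07 mol
For 13.53 mol Fe2O3, stoichiometry requires (3/1) × 13.53 = 40.59 mol CO; 69.07 mol is available, so Fe2O3 is limiting.
n(CO) consumed = (3/1) × 13.53 = 40.59 mol; remaining = 69.07 − 40.59 = 28.48 mol
V(CO) = nRT/P = 28.48 × 0.08206 × 842.15 / 0.661 = 2978 L

2980 L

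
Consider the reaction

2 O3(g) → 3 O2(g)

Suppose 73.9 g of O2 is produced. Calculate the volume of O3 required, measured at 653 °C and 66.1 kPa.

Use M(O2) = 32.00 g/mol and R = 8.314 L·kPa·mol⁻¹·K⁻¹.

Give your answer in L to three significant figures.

179 L

n(O2) = 73.90 / 32.00 = 2.309 mol
n(O3) = (2/3) × 2.309 = 1.539 mol
V = nRT/P = 1.539 × 8.314 × 926.15 / 66.1 = 179.3 L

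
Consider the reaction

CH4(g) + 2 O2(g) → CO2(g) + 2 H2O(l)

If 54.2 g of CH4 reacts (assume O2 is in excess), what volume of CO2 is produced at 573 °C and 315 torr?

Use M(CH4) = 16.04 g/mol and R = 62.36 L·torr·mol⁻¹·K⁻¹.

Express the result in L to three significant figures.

n(CH4) = 54.20 / 16.04 = 3.379 mol
n(CO2) = (1/1) × 3.379 = 3.379 mol
V = nRT/P = 3.379 × 62.36 × 846.15 / 315 = 566.0 L

566 L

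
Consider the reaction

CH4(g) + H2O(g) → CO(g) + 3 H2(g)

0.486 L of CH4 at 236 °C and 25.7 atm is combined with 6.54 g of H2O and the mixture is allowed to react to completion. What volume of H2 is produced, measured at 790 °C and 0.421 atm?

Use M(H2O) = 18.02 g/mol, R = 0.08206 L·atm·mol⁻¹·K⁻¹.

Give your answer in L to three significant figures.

186 L

n(CH4) = PV/RT = (25.7 × 0.486) / (0.08206 × 509.15) = 0.2989 mol
n(H2O) = 6.54 / 18.02 = 0.3629 mol
For 0.2989 mol CH4, stoichiometry requires (1/1) × 0.2989 = 0.2989 mol H2O; 0.3629 mol is available, so CH4 is limiting.
n(H2) = (3/1) × 0.2989 = 0.8967 mol
V(H2) = nRT/P = 0.8967 × 0.08206 × 1063.15 / 0.421 = 185.8 L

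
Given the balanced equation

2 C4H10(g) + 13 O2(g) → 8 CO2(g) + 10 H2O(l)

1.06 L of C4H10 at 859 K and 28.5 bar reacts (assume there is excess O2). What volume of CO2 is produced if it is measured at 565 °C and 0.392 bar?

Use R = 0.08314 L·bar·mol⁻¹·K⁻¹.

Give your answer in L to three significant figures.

301 L

n(C4H10) = PV/RT = (28.5 × 1.06) / (0.08314 × 859) = 0.4230 mol
n(CO2) = (8/2) × 0.4230 = 1.692 mol
V = nRT/P = 1.692 × 0.08314 × 838.15 / 0.392 = 300.8 L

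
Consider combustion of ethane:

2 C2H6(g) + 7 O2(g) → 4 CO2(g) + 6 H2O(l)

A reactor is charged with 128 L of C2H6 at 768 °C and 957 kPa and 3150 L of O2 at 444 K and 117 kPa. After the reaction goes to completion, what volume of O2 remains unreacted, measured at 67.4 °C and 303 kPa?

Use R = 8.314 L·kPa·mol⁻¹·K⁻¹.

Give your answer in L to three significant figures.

n(C2H6) = PV/RT = (957 × 128) / (8.314 × 1041.15) = 14.15 mol
n(O2) = PV/RT = (117 × 3150) / (8.314 × 444) = 99.84 mol
For 14.15 mol C2H6, stoichiometry requires (7/2) × 14.15 = 49.52 mol O2; 99.84 mol is available, so C2H6 is limiting.
n(O2) consumed = (7/2) × 14.15 = 49.52 mol; remaining = 99.84 − 49.52 = 50.32 mol
V(O2) = nRT/P = 50.32 × 8.314 × 340.55 / 303 = 470.2 L

470 L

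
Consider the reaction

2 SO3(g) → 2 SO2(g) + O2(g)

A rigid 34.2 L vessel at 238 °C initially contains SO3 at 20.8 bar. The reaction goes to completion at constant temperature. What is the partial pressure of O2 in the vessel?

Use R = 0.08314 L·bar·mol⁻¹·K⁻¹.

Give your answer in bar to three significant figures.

10.4 bar

n(SO3)₀ = PV/RT = (20.8 × 34.2) / (0.08314 × 511.15) = 16.74 mol
n(O2) = (1/2) × 16.74 = 8.370 mol
P(O2) = nRT/V = 8.370 × 0.08314 × 511.15 / 34.2 = 10.40 bar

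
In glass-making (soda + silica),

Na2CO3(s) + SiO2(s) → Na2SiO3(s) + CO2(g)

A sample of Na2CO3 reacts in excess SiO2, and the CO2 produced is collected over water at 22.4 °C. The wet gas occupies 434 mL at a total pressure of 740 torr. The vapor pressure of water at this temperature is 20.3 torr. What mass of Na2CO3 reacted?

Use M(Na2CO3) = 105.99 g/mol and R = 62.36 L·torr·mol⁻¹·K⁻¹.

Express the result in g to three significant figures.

P(CO2) = 740 − 20.3 = 719.7 torr
n(CO2) = PV/RT = (719.7 × 0.4340) / (62.36 × 295.55) = 0.01695 mol
n(Na2CO3) = (1/1) × 0.01695 = 0.01695 mol
m(Na2CO3) = 0.01695 × 105.99 = 1.797 g

1.80 g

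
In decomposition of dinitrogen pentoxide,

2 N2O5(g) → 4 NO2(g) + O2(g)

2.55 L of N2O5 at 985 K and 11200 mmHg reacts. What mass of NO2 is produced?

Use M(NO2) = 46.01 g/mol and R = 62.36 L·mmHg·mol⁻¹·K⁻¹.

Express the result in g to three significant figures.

42.8 g

n(N2O5) = PV/RT = (11200 × 2.55) / (62.36 × 985) = 0.4650 mol
n(NO2) = (4/2) × 0.4650 = 0.9300 mol
m(NO2) = 0.9300 × 46.01 = 42.79 g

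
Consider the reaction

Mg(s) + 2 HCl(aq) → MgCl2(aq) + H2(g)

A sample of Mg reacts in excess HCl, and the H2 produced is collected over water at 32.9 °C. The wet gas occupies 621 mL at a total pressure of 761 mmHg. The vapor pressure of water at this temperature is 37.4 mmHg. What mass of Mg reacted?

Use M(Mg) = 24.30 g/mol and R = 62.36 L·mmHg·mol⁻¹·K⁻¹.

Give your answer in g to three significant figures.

0.572 g

P(H2) = 761 − 37.4 = 723.6 mmHg
n(H2) = PV/RT = (723.6 × 0.6210) / (62.36 × 306.05) = 0.02354 mol
n(Mg) = (1/1) × 0.02354 = 0.02354 mol
m(Mg) = 0.02354 × 24.30 = 0.5720 g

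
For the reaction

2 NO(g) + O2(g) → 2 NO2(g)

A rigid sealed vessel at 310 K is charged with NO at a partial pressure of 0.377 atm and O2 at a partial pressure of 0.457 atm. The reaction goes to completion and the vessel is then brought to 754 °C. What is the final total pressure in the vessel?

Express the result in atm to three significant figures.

2.14 atm

Because the vessel is rigid and T is held at 310 K, work the stoichiometry in partial pressures (P_i = n_iRT/V).
P(O2) required for 0.377 atm of NO = (1/2) × 0.377 = 0.1885 atm; available 0.457 atm, so NO is limiting.
P(O2) remaining = 0.457 − (1/2) × 0.377 = 0.2685 atm
P(gaseous products) = (2)/2 × 0.377 = 0.3770 atm
P_total at 310 K = 0.2685 + 0.3770 = 0.6455 atm
Scaling to 754 °C: P = 0.6455 × 1027.15/310 = 2.139 atm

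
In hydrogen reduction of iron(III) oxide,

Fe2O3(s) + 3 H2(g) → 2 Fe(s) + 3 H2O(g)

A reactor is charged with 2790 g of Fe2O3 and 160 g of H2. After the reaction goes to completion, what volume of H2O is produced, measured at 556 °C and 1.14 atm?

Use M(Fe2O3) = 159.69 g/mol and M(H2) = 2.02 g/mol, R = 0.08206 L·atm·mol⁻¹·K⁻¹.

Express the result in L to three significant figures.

n(Fe2O3) = 2790 / 159.69 = 17.47 mol
n(H2) = 160 / 2.02 = 79.21 mol
For 17.47 mol Fe2O3, stoichiometry requires (3/1) × 17.47 = 52.41 mol H2; 79.21 mol is available, so Fe2O3 is limiting.
n(H2O) = (3/1) × 17.47 = 52.41 mol
V(H2O) = nRT/P = 52.41 × 0.08206 × 829.15 / 1.14 = 3128 L

3130 L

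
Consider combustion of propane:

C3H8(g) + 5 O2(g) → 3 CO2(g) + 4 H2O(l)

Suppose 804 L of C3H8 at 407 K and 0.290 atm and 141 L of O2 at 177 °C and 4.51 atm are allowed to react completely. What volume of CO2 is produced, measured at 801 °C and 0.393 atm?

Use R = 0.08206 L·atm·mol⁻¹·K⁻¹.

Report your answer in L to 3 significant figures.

n(C3H8) = PV/RT = (0.290 × 804) / (0.08206 × 407) = 6.981 mol
n(O2) = PV/RT = (4.51 × 141) / (0.08206 × 450.15) = 17.21 mol
For 6.981 mol C3H8, stoichiometry requires (5/1) × 6.981 = 34.91 mol O2; 17.21 mol is available, so O2 is limiting.
n(CO2) = (3/5) × 17.21 = 10.33 mol
V(CO2) = nRT/P = 10.33 × 0.08206 × 1074.15 / 0.393 = 2317 L

2320 L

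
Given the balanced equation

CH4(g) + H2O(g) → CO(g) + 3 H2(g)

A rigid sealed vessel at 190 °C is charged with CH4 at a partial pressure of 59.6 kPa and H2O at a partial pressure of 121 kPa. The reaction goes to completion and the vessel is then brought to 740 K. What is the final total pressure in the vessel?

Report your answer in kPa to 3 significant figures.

479 kPa

At constant V, partial pressures at 190 °C are proportional to moles, so apply stoichiometry directly to pressures.
P(H2O) required for 59.6 kPa of CH4 = (1/1) × 59.6 = 59.60 kPa; available 121 kPa, so CH4 is limiting.
P(H2O) remaining = 121 − (1/1) × 59.6 = 61.40 kPa
P(gaseous products) = (1+3)/1 × 59.6 = 238.4 kPa
P_total at 190 °C = 61.40 + 238.4 = 299.8 kPa
Scaling to 740 K: P = 299.8 × 740/463.15 = 479.0 kPa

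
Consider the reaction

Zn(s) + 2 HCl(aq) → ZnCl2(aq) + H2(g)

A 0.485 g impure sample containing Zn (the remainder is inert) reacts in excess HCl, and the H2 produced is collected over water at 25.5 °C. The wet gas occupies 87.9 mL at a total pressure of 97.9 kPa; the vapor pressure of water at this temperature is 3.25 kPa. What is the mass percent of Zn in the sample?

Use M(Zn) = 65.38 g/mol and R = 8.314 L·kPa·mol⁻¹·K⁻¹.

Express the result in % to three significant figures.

45.2 %

P(H2) = 97.9 − 3.25 = 94.65 kPa
n(H2) = PV/RT = (94.65 × 0.08790) / (8.314 × 298.65) = 0.003351 mol
n(Zn) = (1/1) × 0.003351 = 0.003351 mol
m(Zn) = 0.003351 × 65.38 = 0.2191 g
%Zn = 0.2191 / 0.485 × 100 = 45.18%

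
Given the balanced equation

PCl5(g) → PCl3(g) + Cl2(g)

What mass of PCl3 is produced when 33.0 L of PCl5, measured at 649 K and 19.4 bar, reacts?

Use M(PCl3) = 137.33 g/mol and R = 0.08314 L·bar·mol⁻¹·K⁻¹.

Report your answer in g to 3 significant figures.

1630 g

n(PCl5) = PV/RT = (19.4 × 33.0) / (0.08314 × 649) = 11.86 mol
n(PCl3) = (1/1) × 11.86 = 11.86 mol
m(PCl3) = 11.86 × 137.33 = 1629 g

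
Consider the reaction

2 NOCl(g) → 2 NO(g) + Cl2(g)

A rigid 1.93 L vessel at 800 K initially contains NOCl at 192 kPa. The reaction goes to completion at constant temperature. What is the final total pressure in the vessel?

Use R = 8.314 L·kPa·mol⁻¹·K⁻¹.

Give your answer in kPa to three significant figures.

At constant T and V, P ∝ n(gas): 2 mol gas → 3 mol gas.
P_final = (3/2) × 192 = 288.0 kPa

288 kPa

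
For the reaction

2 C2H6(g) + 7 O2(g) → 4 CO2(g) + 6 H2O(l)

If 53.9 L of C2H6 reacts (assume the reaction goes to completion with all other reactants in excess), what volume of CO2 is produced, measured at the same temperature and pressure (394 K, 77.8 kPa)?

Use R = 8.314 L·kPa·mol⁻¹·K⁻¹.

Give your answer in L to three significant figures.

108 L

At constant T and P, gas volumes are in the mole ratio: V(CO2) = (4/2) × 53.9 = 107.8 L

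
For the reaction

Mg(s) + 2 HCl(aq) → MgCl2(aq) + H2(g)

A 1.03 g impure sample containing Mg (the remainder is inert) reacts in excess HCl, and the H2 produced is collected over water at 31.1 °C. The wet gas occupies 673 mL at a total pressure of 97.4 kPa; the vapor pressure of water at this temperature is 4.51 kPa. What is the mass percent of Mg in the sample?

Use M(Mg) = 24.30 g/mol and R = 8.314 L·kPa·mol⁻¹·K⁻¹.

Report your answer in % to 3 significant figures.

58.3 %

P(H2) = 97.4 − 4.51 = 92.89 kPa
n(H2) = PV/RT = (92.89 × 0.6730) / (8.314 × 304.25) = 0.02471 mol
n(Mg) = (1/1) × 0.02471 = 0.02471 mol
m(Mg) = 0.02471 × 24.30 = 0.6005 g
%Mg = 0.6005 / 1.03 × 100 = 58.30%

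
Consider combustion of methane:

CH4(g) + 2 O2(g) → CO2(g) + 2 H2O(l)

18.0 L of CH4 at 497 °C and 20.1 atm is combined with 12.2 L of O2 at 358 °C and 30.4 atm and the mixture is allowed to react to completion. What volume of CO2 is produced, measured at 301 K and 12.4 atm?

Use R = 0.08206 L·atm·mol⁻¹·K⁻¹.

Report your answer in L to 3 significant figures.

n(CH4) = PV/RT = (20.1 × 18.0) / (0.08206 × 770.15) = 5.725 mol
n(O2) = PV/RT = (30.4 × 12.2) / (0.08206 × 631.15) = 7.161 mol
For 5.725 mol CH4, stoichiometry requires (2/1) × 5.725 = 11.45 mol O2; 7.161 mol is available, so O2 is limiting.
n(CO2) = (1/2) × 7.161 = 3.580 mol
V(CO2) = nRT/P = 3.580 × 0.08206 × 301 / 12.4 = 7.131 L

7.13 L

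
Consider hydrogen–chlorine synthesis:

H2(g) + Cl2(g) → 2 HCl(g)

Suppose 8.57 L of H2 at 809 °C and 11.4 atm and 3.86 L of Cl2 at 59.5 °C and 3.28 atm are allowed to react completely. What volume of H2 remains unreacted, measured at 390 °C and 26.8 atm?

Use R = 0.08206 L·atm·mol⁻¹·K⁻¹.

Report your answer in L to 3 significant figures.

1.29 L

n(H2) = PV/RT = (11.4 × 8.57) / (0.08206 × 1082.15) = 1.100 mol
n(Cl2) = PV/RT = (3.28 × 3.86) / (0.08206 × 332.65) = 0.4638 mol
For 1.100 mol H2, stoichiometry requires (1/1) × 1.100 = 1.100 mol Cl2; 0.4638 mol is available, so Cl2 is limiting.
n(H2) consumed = (1/1) × 0.4638 = 0.4638 mol; remaining = 1.100 − 0.4638 = 0.6362 mol
V(H2) = nRT/P = 0.6362 × 0.08206 × 663.15 / 26.8 = 1.292 L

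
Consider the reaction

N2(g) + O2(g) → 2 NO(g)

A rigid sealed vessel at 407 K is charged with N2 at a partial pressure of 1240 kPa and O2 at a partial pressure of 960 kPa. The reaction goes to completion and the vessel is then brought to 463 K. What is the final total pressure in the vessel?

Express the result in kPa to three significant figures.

2500 kPa

With V and T fixed, P_i ∝ n_i, so the mole ratios apply directly to partial pressures at 407 K.
P(O2) required for 1240 kPa of N2 = (1/1) × 1240 = 1240 kPa; available 960 kPa, so O2 is limiting.
P(N2) remaining = 1240 − (1/1) × 960 = 280.0 kPa
P(gaseous products) = (2)/1 × 960 = 1920 kPa
P_total at 407 K = 280.0 + 1920 = 2200 kPa
Scaling to 463 K: P = 2200 × 463/407 = 2503 kPa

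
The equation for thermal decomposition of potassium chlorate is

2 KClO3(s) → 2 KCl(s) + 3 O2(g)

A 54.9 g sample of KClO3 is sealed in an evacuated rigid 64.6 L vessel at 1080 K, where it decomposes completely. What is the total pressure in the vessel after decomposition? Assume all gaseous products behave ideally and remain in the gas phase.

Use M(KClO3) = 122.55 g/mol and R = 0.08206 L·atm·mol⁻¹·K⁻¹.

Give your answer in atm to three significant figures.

0.922 atm

n(KClO3) = 54.9 / 122.55 = 0.4480 mol
n(gas produced) = (3/2) × 0.4480 = 0.6720 mol
P = nRT/V = 0.6720 × 0.08206 × 1080 / 64.6 = 0.9219 atm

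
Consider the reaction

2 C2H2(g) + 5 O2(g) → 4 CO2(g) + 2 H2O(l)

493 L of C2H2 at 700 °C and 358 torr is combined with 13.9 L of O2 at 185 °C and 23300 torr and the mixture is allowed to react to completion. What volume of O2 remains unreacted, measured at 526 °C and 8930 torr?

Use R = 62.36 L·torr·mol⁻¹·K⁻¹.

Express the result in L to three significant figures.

n(C2H2) = PV/RT = (358 × 493) / (62.36 × 973.15) = 2.908 mol
n(O2) = PV/RT = (23300 × 13.9) / (62.36 × 458.15) = 11.34 mol
For 2.908 mol C2H2, stoichiometry requires (5/2) × 2.908 = 7.270 mol O2; 11.34 mol is available, so C2H2 is limiting.
n(O2) consumed = (5/2) × 2.908 = 7.270 mol; remaining = 11.34 − 7.270 = 4.070 mol
V(O2) = nRT/P = 4.070 × 62.36 × 799.15 / 8930 = 22.71 L

22.7 L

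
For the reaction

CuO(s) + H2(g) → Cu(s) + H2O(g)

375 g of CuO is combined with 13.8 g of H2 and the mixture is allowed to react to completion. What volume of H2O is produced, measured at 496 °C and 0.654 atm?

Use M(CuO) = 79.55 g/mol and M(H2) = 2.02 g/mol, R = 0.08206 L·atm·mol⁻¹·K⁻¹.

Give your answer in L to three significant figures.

455 L

n(CuO) = 375 / 79.55 = 4.714 mol
n(H2) = 13.8 / 2.02 = 6.832 mol
For 4.714 mol CuO, stoichiometry requires (1/1) × 4.714 = 4.714 mol H2; 6.832 mol is available, so CuO is limiting.
n(H2O) = (1/1) × 4.714 = 4.714 mol
V(H2O) = nRT/P = 4.714 × 0.08206 × 769.15 / 0.654 = 454.9 L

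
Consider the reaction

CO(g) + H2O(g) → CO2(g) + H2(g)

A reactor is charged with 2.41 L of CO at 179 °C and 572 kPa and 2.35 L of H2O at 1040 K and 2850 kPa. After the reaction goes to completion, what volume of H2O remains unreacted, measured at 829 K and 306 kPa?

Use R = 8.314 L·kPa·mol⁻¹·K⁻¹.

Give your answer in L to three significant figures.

9.19 L

n(CO) = PV/RT = (572 × 2.41) / (8.314 × 452.15) = 0.3667 mol
n(H2O) = PV/RT = (2850 × 2.35) / (8.314 × 1040) = 0.7746 mol
For 0.3667 mol CO, stoichiometry requires (1/1) × 0.3667 = 0.3667 mol H2O; 0.7746 mol is available, so CO is limiting.
n(H2O) consumed = (1/1) × 0.3667 = 0.3667 mol; remaining = 0.7746 − 0.3667 = 0.4079 mol
V(H2O) = nRT/P = 0.4079 × 8.314 × 829 / 306 = 9.187 L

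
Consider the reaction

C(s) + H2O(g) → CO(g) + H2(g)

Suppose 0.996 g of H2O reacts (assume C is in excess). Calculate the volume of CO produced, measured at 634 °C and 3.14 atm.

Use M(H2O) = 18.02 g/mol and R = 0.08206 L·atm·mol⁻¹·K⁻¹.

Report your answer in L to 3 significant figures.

1.31 L

n(H2O) = 0.9960 / 18.02 = 0.05527 mol
n(CO) = (1/1) × 0.05527 = 0.05527 mol
V = nRT/P = 0.05527 × 0.08206 × 907.15 / 3.14 = 1.310 L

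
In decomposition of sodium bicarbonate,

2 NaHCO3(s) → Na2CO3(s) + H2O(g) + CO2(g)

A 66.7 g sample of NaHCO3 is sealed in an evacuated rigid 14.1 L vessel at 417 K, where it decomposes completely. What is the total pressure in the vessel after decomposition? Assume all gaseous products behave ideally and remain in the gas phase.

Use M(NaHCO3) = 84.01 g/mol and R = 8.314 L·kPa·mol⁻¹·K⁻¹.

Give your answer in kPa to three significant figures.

195 kPa

n(NaHCO3) = 66.7 / 84.01 = 0.7940 mol
n(gas produced) = (2/2) × 0.7940 = 0.7940 mol
P = nRT/V = 0.7940 × 8.314 × 417 / 14.1 = 195.2 kPa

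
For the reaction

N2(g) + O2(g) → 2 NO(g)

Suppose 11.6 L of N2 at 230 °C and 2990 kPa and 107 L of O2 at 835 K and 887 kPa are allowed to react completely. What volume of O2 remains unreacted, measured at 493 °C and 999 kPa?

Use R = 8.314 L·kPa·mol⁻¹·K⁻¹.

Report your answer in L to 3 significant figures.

n(N2) = PV/RT = (2990 × 11.6) / (8.314 × 503.15) = 8.291 mol
n(O2) = PV/RT = (887 × 107) / (8.314 × 835) = 13.67 mol
For 8.291 mol N2, stoichiometry requires (1/1) × 8.291 = 8.291 mol O2; 13.67 mol is available, so N2 is limiting.
n(O2) consumed = (1/1) × 8.291 = 8.291 mol; remaining = 13.67 − 8.291 = 5.379 mol
V(O2) = nRT/P = 5.379 × 8.314 × 766.15 / 999 = 34.30 L

34.3 L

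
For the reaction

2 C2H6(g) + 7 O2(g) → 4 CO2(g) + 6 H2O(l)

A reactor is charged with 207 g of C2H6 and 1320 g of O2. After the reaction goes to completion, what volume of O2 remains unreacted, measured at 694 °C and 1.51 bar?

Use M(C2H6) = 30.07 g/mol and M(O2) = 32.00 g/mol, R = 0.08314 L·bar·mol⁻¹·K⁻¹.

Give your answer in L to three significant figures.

914 L

n(C2H6) = 207 / 30.07 = 6.884 mol
n(O2) = 1320 / 32.00 = 41.25 mol
For 6.884 mol C2H6, stoichiometry requires (7/2) × 6.884 = 24.09 mol O2; 41.25 mol is available, so C2H6 is limiting.
n(O2) consumed = (7/2) × 6.884 = 24.09 mol; remaining = 41.25 − 24.09 = 17.16 mol
V(O2) = nRT/P = 17.16 × 0.08314 × 967.15 / 1.51 = 913.8 L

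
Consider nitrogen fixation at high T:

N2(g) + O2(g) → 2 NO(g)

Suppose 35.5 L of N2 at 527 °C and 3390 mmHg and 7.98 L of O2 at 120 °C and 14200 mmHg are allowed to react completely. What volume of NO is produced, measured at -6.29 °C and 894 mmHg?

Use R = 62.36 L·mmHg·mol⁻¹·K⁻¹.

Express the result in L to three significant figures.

n(N2) = PV/RT = (3390 × 35.5) / (62.36 × 800.15) = 2.412 mol
n(O2) = PV/RT = (14200 × 7.98) / (62.36 × 393.15) = 4.622 mol
For 2.412 mol N2, stoichiometry requires (1/1) × 2.412 = 2.412 mol O2; 4.622 mol is available, so N2 is limiting.
n(NO) = (2/1) × 2.412 = 4.824 mol
V(NO) = nRT/P = 4.824 × 62.36 × 266.86 / 894 = 89.80 L

89.8 L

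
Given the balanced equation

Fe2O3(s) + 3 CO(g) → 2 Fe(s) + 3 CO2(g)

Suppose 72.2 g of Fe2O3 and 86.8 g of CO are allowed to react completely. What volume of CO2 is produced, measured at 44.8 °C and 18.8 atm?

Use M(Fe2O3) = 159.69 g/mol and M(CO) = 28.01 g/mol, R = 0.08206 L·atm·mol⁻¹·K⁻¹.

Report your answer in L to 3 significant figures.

n(Fe2O3) = 72.2 / 159.69 = 0.4521 mol
n(CO) = 86.8 / 28.01 = 3.099 mol
For 0.4521 mol Fe2O3, stoichiometry requires (3/1) × 0.4521 = 1.356 mol CO; 3.099 mol is available, so Fe2O3 is limiting.
n(CO2) = (3/1) × 0.4521 = 1.356 mol
V(CO2) = nRT/P = 1.356 × 0.08206 × 317.95 / 18.8 = 1.882 L

1.88 L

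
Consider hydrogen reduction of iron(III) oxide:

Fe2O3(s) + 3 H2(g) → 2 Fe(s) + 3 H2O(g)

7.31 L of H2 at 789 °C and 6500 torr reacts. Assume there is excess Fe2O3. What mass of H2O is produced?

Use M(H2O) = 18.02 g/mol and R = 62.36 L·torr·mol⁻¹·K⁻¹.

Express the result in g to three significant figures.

12.9 g

n(H2) = PV/RT = (6500 × 7.31) / (62.36 × 1062.15) = 0.7174 mol
n(H2O) = (3/3) × 0.7174 = 0.7174 mol
m(H2O) = 0.7174 × 18.02 = 12.93 g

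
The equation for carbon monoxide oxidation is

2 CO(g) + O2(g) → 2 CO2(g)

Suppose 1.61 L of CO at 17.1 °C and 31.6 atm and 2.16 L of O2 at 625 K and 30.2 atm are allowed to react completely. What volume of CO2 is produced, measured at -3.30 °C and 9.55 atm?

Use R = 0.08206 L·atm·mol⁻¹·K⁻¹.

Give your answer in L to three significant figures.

4.95 L

n(CO) = PV/RT = (31.6 × 1.61) / (0.08206 × 290.25) = 2.136 mol
n(O2) = PV/RT = (30.2 × 2.16) / (0.08206 × 625) = 1.272 mol
For 2.136 mol CO, stoichiometry requires (1/2) × 2.136 = 1.068 mol O2; 1.272 mol is available, so CO is limiting.
n(CO2) = (2/2) × 2.136 = 2.136 mol
V(CO2) = nRT/P = 2.136 × 0.08206 × 269.85 / 9.55 = 4.953 L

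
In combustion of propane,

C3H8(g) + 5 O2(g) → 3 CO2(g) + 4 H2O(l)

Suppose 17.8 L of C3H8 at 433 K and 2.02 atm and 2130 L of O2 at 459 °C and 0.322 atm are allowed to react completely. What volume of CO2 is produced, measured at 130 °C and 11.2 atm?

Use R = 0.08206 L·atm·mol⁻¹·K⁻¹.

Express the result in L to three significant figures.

8.97 L

n(C3H8) = PV/RT = (2.02 × 17.8) / (0.08206 × 433) = 1.012 mol
n(O2) = PV/RT = (0.322 × 2130) / (0.08206 × 732.15) = 11.42 mol
For 1.012 mol C3H8, stoichiometry requires (5/1) × 1.012 = 5.060 mol O2; 11.42 mol is available, so C3H8 is limiting.
n(CO2) = (3/1) × 1.012 = 3.036 mol
V(CO2) = nRT/P = 3.036 × 0.08206 × 403.15 / 11.2 = 8.968 L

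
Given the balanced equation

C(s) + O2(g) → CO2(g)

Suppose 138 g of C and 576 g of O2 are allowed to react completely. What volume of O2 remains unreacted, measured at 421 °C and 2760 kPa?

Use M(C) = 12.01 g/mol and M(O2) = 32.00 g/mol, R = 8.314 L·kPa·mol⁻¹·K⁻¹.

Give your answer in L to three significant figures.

13.6 L

n(C) = 138 / 12.01 = 11.49 mol
n(O2) = 576 / 32.00 = 18.00 mol
For 11.49 mol C, stoichiometry requires (1/1) × 11.49 = 11.49 mol O2; 18.00 mol is available, so C is limiting.
n(O2) consumed = (1/1) × 11.49 = 11.49 mol; remaining = 18.00 − 11.49 = 6.510 mol
V(O2) = nRT/P = 6.510 × 8.314 × 694.15 / 2760 = 13.61 L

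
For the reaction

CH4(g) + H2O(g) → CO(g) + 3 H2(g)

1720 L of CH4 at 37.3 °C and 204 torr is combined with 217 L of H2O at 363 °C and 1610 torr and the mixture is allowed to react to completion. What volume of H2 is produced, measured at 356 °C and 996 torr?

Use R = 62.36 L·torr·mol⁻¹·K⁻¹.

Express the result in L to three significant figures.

1040 L

n(CH4) = PV/RT = (204 × 1720) / (62.36 × 310.45) = 18.12 mol
n(H2O) = PV/RT = (1610 × 217) / (62.36 × 636.15) = 8.807 mol
For 18.12 mol CH4, stoichiometry requires (1/1) × 18.12 = 18.12 mol H2O; 8.807 mol is available, so H2O is limiting.
n(H2) = (3/1) × 8.807 = 26.42 mol
V(H2) = nRT/P = 26.42 × 62.36 × 629.15 / 996 = 1041 L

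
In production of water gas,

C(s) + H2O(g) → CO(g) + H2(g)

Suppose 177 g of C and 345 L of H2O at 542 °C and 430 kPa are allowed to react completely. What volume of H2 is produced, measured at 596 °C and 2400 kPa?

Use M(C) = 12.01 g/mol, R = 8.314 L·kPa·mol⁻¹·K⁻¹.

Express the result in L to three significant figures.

44.4 L

n(C) = 177 / 12.01 = 14.74 mol
n(H2O) = PV/RT = (430 × 345) / (8.314 × 815.15) = 21.89 mol
For 14.74 mol C, stoichiometry requires (1/1) × 14.74 = 14.74 mol H2O; 21.89 mol is available, so C is limiting.
n(H2) = (1/1) × 14.74 = 14.74 mol
V(H2) = nRT/P = 14.74 × 8.314 × 869.15 / 2400 = 44.38 L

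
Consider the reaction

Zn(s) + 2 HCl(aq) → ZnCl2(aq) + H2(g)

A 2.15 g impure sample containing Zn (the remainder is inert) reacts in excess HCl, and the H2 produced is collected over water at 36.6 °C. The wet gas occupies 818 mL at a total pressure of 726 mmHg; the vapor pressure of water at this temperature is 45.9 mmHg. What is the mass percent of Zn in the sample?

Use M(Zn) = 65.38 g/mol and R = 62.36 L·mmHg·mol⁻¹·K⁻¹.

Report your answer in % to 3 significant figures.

P(H2) = 726 − 45.9 = 680.1 mmHg
n(H2) = PV/RT = (680.1 × 0.8180) / (62.36 × 309.75) = 0.02880 mol
n(Zn) = (1/1) × 0.02880 = 0.02880 mol
m(Zn) = 0.02880 × 65.38 = 1.883 g
%Zn = 1.883 / 2.15 × 100 = 87.58%

87.6 %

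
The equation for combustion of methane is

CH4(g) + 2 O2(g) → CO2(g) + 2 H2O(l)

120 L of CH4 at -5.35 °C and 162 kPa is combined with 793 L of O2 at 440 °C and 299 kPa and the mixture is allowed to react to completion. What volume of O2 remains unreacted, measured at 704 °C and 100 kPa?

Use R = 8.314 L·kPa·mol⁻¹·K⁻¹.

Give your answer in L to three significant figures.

1830 L

n(CH4) = PV/RT = (162 × 120) / (8.314 × 267.8) = 8.731 mol
n(O2) = PV/RT = (299 × 793) / (8.314 × 713.15) = 39.99 mol
For 8.731 mol CH4, stoichiometry requires (2/1) × 8.731 = 17.46 mol O2; 39.99 mol is available, so CH4 is limiting.
n(O2) consumed = (2/1) × 8.731 = 17.46 mol; remaining = 39.99 − 17.46 = 22.53 mol
V(O2) = nRT/P = 22.53 × 8.314 × 977.15 / 100 = 1830 L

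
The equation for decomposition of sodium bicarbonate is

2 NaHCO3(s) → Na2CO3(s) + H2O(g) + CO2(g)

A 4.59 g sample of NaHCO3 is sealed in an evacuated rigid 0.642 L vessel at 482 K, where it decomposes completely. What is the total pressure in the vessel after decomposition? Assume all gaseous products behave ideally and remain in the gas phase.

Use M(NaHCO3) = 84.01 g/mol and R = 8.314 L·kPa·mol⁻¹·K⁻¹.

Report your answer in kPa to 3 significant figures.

n(NaHCO3) = 4.59 / 84.01 = 0.05464 mol
n(gas produced) = (2/2) × 0.05464 = 0.05464 mol
P = nRT/V = 0.05464 × 8.314 × 482 / 0.642 = 341.1 kPa

341 kPa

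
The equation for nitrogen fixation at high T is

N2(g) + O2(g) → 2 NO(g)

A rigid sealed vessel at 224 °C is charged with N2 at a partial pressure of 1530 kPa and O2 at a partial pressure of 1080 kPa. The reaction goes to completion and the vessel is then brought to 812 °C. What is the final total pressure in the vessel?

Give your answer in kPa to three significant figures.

With V and T fixed, P_i ∝ n_i, so the mole ratios apply directly to partial pressures at 224 °C.
P(O2) required for 1530 kPa of N2 = (1/1) × 1530 = 1530 kPa; available 1080 kPa, so O2 is limiting.
P(N2) remaining = 1530 − (1/1) × 1080 = 450.0 kPa
P(gaseous products) = (2)/1 × 1080 = 2160 kPa
P_total at 224 °C = 450.0 + 2160 = 2610 kPa
Scaling to 812 °C: P = 2610 × 1085.15/497.15 = 5697 kPa

5700 kPa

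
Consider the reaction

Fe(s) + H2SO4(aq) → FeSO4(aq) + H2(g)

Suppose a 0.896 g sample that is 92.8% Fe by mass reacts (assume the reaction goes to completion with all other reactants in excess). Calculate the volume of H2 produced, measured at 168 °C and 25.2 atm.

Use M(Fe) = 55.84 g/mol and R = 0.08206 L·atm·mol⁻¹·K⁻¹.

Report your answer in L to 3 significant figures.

0.0214 L

mass of Fe = 0.896 × 92.8/100 = 0.8315 g
n(Fe) = 0.8315 / 55.84 = 0.01489 mol
n(H2) = (1/1) × 0.01489 = 0.01489 mol
V = nRT/P = 0.01489 × 0.08206 × 441.15 / 25.2 = 0.02139 L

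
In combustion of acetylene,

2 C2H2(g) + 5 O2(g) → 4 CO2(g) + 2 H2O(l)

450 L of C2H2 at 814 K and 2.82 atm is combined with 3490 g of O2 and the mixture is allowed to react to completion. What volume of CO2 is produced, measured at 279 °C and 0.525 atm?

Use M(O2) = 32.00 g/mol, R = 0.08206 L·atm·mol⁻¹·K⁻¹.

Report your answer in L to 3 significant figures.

3280 L

n(C2H2) = PV/RT = (2.82 × 450) / (0.08206 × 814) = 19.00 mol
n(O2) = 3490 / 32.00 = 109.1 mol
For 19.00 mol C2H2, stoichiometry requires (5/2) × 19.00 = 47.50 mol O2; 109.1 mol is available, so C2H2 is limiting.
n(CO2) = (4/2) × 19.00 = 38.00 mol
V(CO2) = nRT/P = 38.00 × 0.08206 × 552.15 / 0.525 = 3280 L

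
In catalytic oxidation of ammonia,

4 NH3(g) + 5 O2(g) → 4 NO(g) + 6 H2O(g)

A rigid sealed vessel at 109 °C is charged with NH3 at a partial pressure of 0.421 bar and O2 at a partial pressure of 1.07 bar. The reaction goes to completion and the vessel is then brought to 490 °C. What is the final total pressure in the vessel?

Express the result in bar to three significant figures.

3.19 bar

Because the vessel is rigid and T is held at 109 °C, work the stoichiometry in partial pressures (P_i = n_iRT/V).
P(O2) required for 0.421 bar of NH3 = (5/4) × 0.421 = 0.5262 bar; available 1.07 bar, so NH3 is limiting.
P(O2) remaining = 1.07 − (5/4) × 0.421 = 0.5438 bar
P(gaseous products) = (4+6)/4 × 0.421 = 1.052 bar
P_total at 109 °C = 0.5438 + 1.052 = 1.596 bar
Scaling to 490 °C: P = 1.596 × 763.15/382.15 = 3.187 bar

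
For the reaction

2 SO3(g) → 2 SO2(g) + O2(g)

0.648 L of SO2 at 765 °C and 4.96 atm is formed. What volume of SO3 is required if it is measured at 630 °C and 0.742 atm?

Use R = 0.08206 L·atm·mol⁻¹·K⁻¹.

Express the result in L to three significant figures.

n(SO2) = PV/RT = (4.96 × 0.648) / (0.08206 × 1038.15) = 0.03773 mol
n(SO3) = (2/2) × 0.03773 = 0.03773 mol
V = nRT/P = 0.03773 × 0.08206 × 903.15 / 0.742 = 3.769 L

3.77 L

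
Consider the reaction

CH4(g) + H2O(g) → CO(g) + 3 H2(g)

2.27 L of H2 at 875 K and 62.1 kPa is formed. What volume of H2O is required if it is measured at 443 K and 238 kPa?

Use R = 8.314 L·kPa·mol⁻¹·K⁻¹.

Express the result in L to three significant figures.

n(H2) = PV/RT = (62.1 × 2.27) / (8.314 × 875) = 0.01938 mol
n(H2O) = (1/3) × 0.01938 = 0.006460 mol
V = nRT/P = 0.006460 × 8.314 × 443 / 238 = 0.09997 L

0.100 L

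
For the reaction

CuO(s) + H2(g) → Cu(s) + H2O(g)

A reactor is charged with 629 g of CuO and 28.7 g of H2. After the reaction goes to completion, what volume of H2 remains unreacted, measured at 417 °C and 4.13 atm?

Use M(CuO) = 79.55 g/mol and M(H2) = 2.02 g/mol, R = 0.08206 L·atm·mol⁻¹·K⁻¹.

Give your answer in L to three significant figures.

86.4 L

n(CuO) = 629 / 79.55 = 7.907 mol
n(H2) = 28.7 / 2.02 = 14.21 mol
For 7.907 mol CuO, stoichiometry requires (1/1) × 7.907 = 7.907 mol H2; 14.21 mol is available, so CuO is limiting.
n(H2) consumed = (1/1) × 7.907 = 7.907 mol; remaining = 14.21 − 7.907 = 6.303 mol
V(H2) = nRT/P = 6.303 × 0.08206 × 690.15 / 4.13 = 86.43 L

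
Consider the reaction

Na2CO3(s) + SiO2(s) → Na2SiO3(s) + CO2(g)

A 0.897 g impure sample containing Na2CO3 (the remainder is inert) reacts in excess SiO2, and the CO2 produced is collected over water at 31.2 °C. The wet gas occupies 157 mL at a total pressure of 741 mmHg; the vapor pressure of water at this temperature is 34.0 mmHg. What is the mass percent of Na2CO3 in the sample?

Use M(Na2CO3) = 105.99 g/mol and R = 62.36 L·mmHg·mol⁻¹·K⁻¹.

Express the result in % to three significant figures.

69.1 %

P(CO2) = 741 − 34.0 = 707.0 mmHg
n(CO2) = PV/RT = (707.0 × 0.1570) / (62.36 × 304.35) = 0.005848 mol
n(Na2CO3) = (1/1) × 0.005848 = 0.005848 mol
m(Na2CO3) = 0.005848 × 105.99 = 0.6198 g
%Na2CO3 = 0.6198 / 0.897 × 100 = 69.10%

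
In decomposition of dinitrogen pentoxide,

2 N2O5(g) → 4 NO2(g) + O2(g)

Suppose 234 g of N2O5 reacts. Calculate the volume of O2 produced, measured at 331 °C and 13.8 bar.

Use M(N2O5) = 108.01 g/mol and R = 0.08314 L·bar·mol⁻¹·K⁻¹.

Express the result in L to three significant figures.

n(N2O5) = 234.0 / 108.01 = 2.166 mol
n(O2) = (1/2) × 2.166 = 1.083 mol
V = nRT/P = 1.083 × 0.08314 × 604.15 / 13.8 = 3.942 L

3.94 L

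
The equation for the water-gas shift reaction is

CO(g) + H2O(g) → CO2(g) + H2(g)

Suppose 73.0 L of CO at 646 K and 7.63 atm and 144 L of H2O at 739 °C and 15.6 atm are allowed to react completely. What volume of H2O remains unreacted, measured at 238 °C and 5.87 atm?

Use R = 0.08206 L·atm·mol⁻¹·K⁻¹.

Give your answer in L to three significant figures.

118 L

n(CO) = PV/RT = (7.63 × 73.0) / (0.08206 × 646) = 10.51 mol
n(H2O) = PV/RT = (15.6 × 144) / (0.08206 × 1012.15) = 27.05 mol
For 10.51 mol CO, stoichiometry requires (1/1) × 10.51 = 10.51 mol H2O; 27.05 mol is available, so CO is limiting.
n(H2O) consumed = (1/1) × 10.51 = 10.51 mol; remaining = 27.05 − 10.51 = 16.54 mol
V(H2O) = nRT/P = 16.54 × 0.08206 × 511.15 / 5.87 = 118.2 L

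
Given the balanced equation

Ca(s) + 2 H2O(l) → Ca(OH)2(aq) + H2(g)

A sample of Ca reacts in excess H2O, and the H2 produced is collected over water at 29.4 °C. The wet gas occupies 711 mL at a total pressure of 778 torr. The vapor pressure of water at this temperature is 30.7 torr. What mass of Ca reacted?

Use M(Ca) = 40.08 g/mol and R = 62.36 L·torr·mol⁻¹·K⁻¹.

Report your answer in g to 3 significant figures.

P(H2) = 778 − 30.7 = 747.3 torr
n(H2) = PV/RT = (747.3 × 0.7110) / (62.36 × 302.55) = 0.02816 mol
n(Ca) = (1/1) × 0.02816 = 0.02816 mol
m(Ca) = 0.02816 × 40.08 = 1.129 g

1.13 g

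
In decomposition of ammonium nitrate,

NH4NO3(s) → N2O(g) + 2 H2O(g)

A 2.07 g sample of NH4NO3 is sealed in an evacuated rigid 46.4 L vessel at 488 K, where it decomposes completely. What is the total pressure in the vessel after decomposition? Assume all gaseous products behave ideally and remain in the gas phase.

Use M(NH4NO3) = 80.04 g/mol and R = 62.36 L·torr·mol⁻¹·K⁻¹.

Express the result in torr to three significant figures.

n(NH4NO3) = 2.07 / 80.04 = 0.02586 mol
n(gas produced) = (3/1) × 0.02586 = 0.07758 mol
P = nRT/V = 0.07758 × 62.36 × 488 / 46.4 = 50.88 torr

50.9 torr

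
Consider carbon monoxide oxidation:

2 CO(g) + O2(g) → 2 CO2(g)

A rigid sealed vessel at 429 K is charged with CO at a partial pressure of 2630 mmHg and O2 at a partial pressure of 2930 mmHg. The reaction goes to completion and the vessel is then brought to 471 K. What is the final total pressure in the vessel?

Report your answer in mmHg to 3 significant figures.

At constant V, partial pressures at 429 K are proportional to moles, so apply stoichiometry directly to pressures.
P(O2) required for 2630 mmHg of CO = (1/2) × 2630 = 1315 mmHg; available 2930 mmHg, so CO is limiting.
P(O2) remaining = 2930 − (1/2) × 2630 = 1615 mmHg
P(gaseous products) = (2)/2 × 2630 = 2630 mmHg
P_total at 429 K = 1615 + 2630 = 4245 mmHg
Scaling to 471 K: P = 4245 × 471/429 = 4661 mmHg

4660 mmHg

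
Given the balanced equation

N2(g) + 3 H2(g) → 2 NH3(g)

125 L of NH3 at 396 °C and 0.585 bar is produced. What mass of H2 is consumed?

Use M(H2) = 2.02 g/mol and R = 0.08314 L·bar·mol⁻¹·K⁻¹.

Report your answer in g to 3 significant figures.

3.98 g

n(NH3) = PV/RT = (0.585 × 125) / (0.08314 × 669.15) = 1.314 mol
n(H2) = (3/2) × 1.314 = 1.971 mol
m(H2) = 1.971 × 2.02 = 3.981 g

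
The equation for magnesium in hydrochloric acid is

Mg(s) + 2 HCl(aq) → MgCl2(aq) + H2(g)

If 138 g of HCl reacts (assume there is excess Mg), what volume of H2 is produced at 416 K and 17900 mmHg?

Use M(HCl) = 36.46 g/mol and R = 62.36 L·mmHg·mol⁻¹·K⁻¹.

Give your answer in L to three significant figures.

2.74 L

n(HCl) = 138.0 / 36.46 = 3.785 mol
n(H2) = (1/2) × 3.785 = 1.893 mol
V = nRT/P = 1.893 × 62.36 × 416 / 17900 = 2.743 L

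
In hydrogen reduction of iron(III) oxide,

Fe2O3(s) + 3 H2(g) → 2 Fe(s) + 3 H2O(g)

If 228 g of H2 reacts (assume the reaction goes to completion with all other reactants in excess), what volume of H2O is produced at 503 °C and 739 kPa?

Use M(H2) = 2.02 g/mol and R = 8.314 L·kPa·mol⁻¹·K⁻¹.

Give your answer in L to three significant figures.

n(H2) = 228.0 / 2.02 = 112.9 mol
n(H2O) = (3/3) × 112.9 = 112.9 mol
V = nRT/P = 112.9 × 8.314 × 776.15 / 739 = 985.8 L

986 L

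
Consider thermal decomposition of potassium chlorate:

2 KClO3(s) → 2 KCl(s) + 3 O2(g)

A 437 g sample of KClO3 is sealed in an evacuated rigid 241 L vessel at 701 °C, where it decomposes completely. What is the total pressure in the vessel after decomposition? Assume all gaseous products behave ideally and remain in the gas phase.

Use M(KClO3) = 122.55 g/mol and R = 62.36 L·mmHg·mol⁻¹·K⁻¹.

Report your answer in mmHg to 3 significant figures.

n(KClO3) = 437 / 122.55 = 3.566 mol
n(gas produced) = (3/2) × 3.566 = 5.349 mol
P = nRT/V = 5.349 × 62.36 × 974.15 / 241 = 1348 mmHg

1350 mmHg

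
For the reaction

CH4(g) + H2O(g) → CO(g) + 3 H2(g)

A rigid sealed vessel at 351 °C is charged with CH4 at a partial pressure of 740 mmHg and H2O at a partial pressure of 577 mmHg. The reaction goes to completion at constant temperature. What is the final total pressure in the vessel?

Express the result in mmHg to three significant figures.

At constant V, partial pressures at 351 °C are proportional to moles, so apply stoichiometry directly to pressures.
P(H2O) required for 740 mmHg of CH4 = (1/1) × 740 = 740.0 mmHg; available 577 mmHg, so H2O is limiting.
P(CH4) remaining = 740 − (1/1) × 577 = 163.0 mmHg
P(gaseous products) = (1+3)/1 × 577 = 2308 mmHg
P_total at 351 °C = 163.0 + 2308 = 2471 mmHg

2470 mmHg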